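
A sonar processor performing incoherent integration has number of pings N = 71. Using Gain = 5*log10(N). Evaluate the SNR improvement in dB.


Gain = 5*log10(71) = 9.26

9.26 dB


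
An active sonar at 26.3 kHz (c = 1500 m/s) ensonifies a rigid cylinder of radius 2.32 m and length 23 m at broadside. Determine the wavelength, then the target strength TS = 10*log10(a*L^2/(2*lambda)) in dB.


Step 1: lambda = c/f = 1500/26300 = 0.05703 m
Step 2: TS = 10*log10(a*L^2/(2*lambda)) = 10*log10(2.32*23^2/(2*0.05703)) = 40.32

40.32 dB


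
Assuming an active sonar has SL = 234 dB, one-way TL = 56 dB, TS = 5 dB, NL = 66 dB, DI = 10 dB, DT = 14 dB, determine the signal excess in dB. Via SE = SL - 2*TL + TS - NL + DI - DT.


57 dB


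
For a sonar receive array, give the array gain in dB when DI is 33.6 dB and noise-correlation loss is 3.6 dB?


30.0 dB


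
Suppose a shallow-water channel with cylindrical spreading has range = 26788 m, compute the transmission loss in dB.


TL = 10*log10(26788) = 44.28

44.28 dB


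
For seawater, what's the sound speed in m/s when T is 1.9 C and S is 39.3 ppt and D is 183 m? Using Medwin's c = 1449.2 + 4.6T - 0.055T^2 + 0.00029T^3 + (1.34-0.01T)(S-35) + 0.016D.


1466.35 m/s


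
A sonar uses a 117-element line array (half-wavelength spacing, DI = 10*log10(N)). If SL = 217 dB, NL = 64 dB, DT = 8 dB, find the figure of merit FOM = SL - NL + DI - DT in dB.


165.68 dB


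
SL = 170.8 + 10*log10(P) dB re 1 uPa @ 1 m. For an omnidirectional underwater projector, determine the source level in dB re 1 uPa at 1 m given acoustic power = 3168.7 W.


205.81 dB


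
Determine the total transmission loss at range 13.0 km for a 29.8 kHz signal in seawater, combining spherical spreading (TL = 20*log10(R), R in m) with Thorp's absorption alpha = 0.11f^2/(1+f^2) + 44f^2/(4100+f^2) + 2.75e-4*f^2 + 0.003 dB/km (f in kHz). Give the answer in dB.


Step 1 (Thorp): alpha = 0.11*888.04/(1+888.04) + 44*888.04/(4100+888.04) + 2.75e-4*888.04 + 0.003 = 8.1906 dB/km
Step 2: TL_spread = 20*log10(13000) = 82.28 dB
Step 3: TL_abs = alpha*R = 8.1906 * 13.0 = 106.48 dB
Step 4: TL_total = 82.28 + 106.48 = 188.76

188.76 dB


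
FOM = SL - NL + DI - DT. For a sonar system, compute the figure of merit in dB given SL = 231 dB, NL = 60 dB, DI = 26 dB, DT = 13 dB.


184 dB


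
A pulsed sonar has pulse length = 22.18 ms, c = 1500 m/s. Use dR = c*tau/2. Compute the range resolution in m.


dR = c*tau/2 = 1500 * 22.18e-3 / 2 = 16.635

16.635 m


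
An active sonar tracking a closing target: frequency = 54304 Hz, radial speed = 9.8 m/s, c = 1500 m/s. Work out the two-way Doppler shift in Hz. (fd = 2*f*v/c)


fd = 2*f*v/c = 2 * 54304 * 9.8 / 1500 = 709.57

709.57 Hz


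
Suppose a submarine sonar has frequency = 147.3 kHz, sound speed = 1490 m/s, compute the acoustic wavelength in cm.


lambda = c/f = 1490 / 147300 = 0.0101 m = 1.01 cm

1.01 cm


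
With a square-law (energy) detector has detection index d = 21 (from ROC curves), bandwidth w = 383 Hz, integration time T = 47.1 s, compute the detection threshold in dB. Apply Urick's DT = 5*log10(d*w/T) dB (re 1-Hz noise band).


11.16 dB


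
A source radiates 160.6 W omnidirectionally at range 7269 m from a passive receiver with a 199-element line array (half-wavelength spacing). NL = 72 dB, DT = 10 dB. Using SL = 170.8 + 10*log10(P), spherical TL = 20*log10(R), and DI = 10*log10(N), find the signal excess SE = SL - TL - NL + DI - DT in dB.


Step 1: SL = 170.8 + 10*log10(160.6) = 192.86 dB
Step 2: TL = 20*log10(7269) = 77.23 dB
Step 3: DI = 10*log10(199) = 22.99 dB
Step 4: SE = SL - TL - NL + DI - DT = 192.86 - 77.23 - 72 + 22.99 - 10 = 56.62

56.62 dB


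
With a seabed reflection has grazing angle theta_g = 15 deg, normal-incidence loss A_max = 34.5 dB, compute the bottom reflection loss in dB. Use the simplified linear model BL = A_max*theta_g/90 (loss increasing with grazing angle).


5.75 dB


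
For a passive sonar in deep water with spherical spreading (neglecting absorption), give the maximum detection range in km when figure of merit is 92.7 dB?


43.15 km


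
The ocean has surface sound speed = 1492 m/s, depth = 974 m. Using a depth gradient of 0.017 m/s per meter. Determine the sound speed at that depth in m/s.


1508.558 m/s


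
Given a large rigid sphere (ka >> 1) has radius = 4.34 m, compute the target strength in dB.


TS = 10*log10(4.34^2 / 4) = 10*log10(4.7089) = 6.73

6.73 dB


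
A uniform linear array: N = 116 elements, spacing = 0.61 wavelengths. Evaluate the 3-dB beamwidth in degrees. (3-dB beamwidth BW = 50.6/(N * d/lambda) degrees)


BW = 50.6 / (116 * 0.61) = 50.6 / 70.76 = 0.72

0.72 deg


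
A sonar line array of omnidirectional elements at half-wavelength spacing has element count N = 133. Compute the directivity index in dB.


DI = 10*log10(133) = 21.24

21.24 dB


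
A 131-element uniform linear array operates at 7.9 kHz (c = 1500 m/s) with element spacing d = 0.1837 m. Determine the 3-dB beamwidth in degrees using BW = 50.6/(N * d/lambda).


0.4 deg


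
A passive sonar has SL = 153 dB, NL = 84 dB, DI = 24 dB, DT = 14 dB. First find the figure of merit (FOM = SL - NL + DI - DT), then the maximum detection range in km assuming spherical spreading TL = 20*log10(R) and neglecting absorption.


Step 1: FOM = SL - NL + DI - DT = 153 - 84 + 24 - 14 = 79 dB
Step 2: at max range FOM = TL = 20*log10(R), so R = 10^(79/20) = 8912.51 m = 8.91 km

8.91 km


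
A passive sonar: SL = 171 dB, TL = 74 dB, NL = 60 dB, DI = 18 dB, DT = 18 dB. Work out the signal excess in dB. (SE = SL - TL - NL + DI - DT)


37 dB


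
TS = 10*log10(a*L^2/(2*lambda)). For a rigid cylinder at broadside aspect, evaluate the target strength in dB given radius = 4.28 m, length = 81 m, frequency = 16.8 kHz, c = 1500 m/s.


lambda = 1500/16800 = 0.08929 m
TS = 10*log10(4.28*81^2/(2*0.08929)) = 51.97

51.97 dB


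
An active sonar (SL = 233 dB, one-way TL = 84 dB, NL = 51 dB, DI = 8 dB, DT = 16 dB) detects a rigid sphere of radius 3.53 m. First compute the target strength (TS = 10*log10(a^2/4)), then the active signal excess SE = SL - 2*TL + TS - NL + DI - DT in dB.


Step 1: TS = 10*log10(3.53^2/4) = 4.93 dB
Step 2: SE = SL - 2*TL + TS - NL + DI - DT = 233 - 2*84 + (4.93) - 51 + 8 - 16 = 10.93

10.93 dB


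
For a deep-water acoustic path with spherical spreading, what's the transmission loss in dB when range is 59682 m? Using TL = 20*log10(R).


TL = 20*log10(59682) = 95.52

95.52 dB


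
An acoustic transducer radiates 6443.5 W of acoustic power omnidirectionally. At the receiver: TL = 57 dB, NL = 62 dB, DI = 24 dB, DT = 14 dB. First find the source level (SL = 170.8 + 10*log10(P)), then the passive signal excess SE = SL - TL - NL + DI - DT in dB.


Step 1: SL = 170.8 + 10*log10(6443.5) = 208.89 dB
Step 2: SE = SL - TL - NL + DI - DT = 208.89 - 57 - 62 + 24 - 14 = 99.89

99.89 dB


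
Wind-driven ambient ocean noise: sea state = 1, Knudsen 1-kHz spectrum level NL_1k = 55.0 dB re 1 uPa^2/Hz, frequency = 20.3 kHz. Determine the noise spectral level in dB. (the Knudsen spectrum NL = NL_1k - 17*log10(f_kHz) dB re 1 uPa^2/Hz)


32.77 dB


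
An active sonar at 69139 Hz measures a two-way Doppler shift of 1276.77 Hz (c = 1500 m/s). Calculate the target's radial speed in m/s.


13.85 m/s


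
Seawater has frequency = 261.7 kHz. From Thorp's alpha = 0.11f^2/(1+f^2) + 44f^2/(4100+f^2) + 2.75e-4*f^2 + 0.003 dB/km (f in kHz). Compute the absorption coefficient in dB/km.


f^2 = 68486.89
alpha = 0.11*68486.89/(1+68486.89) + 44*68486.89/(4100+68486.89) + 2.75e-4*68486.89 + 0.003 = 60.462

60.462 dB/km


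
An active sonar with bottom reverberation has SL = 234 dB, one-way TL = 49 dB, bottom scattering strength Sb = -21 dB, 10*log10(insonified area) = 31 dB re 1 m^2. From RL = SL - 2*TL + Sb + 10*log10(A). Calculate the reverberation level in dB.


146 dB


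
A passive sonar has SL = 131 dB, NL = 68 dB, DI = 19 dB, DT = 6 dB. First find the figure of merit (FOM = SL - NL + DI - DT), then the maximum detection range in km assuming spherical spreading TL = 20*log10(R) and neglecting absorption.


Step 1: FOM = SL - NL + DI - DT = 131 - 68 + 19 - 6 = 76 dB
Step 2: at max range FOM = TL = 20*log10(R), so R = 10^(76/20) = 6309.57 m = 6.31 km

6.31 km


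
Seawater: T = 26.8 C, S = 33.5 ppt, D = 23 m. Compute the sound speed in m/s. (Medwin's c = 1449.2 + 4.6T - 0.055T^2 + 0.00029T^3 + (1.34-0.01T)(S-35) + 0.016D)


1537.32 m/s


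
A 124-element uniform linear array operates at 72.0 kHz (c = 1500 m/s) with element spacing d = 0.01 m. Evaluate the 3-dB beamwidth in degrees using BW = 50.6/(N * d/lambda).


0.85 deg


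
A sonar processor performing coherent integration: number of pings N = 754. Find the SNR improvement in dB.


28.77 dB


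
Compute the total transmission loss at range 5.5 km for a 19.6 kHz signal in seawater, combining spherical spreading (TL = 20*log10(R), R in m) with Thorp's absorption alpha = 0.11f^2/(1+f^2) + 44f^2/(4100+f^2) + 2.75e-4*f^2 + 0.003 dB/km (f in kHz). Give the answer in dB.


96.74 dB


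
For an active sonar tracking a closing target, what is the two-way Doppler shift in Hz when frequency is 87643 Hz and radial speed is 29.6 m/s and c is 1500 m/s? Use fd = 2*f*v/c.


3458.98 Hz


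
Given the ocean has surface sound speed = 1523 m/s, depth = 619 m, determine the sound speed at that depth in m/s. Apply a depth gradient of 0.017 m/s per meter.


1533.523 m/s


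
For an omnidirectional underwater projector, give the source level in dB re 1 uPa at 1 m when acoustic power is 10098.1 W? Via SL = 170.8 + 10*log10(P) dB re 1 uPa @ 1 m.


210.84 dB


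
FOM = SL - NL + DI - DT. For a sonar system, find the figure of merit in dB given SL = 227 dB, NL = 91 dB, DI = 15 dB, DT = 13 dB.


138 dB


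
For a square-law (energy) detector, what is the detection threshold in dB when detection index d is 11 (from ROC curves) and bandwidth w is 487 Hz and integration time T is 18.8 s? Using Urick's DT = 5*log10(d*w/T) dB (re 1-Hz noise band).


12.27 dB


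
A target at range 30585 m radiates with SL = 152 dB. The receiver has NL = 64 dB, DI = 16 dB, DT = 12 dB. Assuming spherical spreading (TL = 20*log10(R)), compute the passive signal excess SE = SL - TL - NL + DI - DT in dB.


2.29 dB


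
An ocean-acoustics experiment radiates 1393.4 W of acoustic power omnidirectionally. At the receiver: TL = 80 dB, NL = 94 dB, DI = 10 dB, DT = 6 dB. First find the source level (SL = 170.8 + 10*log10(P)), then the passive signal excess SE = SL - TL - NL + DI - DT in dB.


Step 1: SL = 170.8 + 10*log10(1393.4) = 202.24 dB
Step 2: SE = SL - TL - NL + DI - DT = 202.24 - 80 - 94 + 10 - 6 = 32.24

32.24 dB


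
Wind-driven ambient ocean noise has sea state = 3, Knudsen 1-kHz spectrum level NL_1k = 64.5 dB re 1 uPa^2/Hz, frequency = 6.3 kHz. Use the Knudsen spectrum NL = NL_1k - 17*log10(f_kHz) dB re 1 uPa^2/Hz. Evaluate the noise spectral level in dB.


NL = NL_1k - 17*log10(f_kHz) = 64.5 - 17*log10(6.3) = 64.5 - (13.59) = 50.91

50.91 dB


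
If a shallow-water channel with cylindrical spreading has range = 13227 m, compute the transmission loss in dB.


TL = 10*log10(13227) = 41.21

41.21 dB


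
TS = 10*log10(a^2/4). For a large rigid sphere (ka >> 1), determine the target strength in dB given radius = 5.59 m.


8.93 dB


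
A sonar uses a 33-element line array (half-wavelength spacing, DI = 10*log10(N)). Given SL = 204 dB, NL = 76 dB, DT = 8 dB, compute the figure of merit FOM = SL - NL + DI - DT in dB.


Step 1: DI = 10*log10(33) = 15.19 dB
Step 2: FOM = SL - NL + DI - DT = 204 - 76 + 15.19 - 8 = 135.19

135.19 dB


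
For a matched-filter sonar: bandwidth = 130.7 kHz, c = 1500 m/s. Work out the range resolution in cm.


dR = c/(2*BW) = 1500 / (2 * 130.7e3) = 0.0057 m = 0.57 cm

0.57 cm


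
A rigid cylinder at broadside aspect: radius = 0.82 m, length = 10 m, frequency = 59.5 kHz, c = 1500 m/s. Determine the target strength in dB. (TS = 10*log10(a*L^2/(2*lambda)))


lambda = 1500/59500 = 0.02521 m
TS = 10*log10(0.82*10^2/(2*0.02521)) = 32.11

32.11 dB


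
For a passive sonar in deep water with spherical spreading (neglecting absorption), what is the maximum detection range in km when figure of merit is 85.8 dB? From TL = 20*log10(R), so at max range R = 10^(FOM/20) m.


At max range FOM = TL, so 20*log10(R) = 85.8
R = 10^(85.8/20) = 19498.45 m = 19.5 km

19.5 km


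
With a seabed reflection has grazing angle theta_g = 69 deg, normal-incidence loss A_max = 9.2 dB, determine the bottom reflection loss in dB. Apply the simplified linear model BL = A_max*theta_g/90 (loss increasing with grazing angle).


7.05 dB


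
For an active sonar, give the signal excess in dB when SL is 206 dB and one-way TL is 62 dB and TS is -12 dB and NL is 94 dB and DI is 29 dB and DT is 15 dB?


-10 dB


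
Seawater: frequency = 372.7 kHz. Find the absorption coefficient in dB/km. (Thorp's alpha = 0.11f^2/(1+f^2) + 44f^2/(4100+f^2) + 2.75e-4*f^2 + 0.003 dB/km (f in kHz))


f^2 = 138905.29
alpha = 0.11*138905.29/(1+138905.29) + 44*138905.29/(4100+138905.29) + 2.75e-4*138905.29 + 0.003 = 81.05

81.05 dB/km


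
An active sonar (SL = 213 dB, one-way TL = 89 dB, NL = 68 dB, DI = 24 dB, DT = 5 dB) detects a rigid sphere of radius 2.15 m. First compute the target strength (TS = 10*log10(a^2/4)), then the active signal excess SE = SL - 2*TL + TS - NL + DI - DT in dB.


Step 1: TS = 10*log10(2.15^2/4) = 0.63 dB
Step 2: SE = SL - 2*TL + TS - NL + DI - DT = 213 - 2*89 + (0.63) - 68 + 24 - 5 = -13.37

-13.37 dB


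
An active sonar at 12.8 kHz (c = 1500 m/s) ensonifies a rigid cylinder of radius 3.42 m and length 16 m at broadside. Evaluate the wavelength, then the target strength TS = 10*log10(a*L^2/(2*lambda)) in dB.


Step 1: lambda = c/f = 1500/12800 = 0.11719 m
Step 2: TS = 10*log10(a*L^2/(2*lambda)) = 10*log10(3.42*16^2/(2*0.11719)) = 35.72

35.72 dB


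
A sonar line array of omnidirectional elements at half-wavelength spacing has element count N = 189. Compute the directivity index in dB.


22.76 dB


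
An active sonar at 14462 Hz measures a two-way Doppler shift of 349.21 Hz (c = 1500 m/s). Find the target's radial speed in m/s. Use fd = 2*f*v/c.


18.11 m/s


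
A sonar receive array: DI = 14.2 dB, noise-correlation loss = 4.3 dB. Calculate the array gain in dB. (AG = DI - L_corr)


AG = DI - L_corr = 14.2 - 4.3 = 9.9

9.9 dB


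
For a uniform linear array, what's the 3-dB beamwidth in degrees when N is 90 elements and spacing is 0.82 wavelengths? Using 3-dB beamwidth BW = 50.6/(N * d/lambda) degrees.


BW = 50.6 / (90 * 0.82) = 50.6 / 73.8 = 0.69

0.69 deg


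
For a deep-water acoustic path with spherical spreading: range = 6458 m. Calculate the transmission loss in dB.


TL = 20*log10(6458) = 76.2

76.2 dB


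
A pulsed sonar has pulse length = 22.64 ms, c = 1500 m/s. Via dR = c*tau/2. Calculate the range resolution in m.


dR = c*tau/2 = 1500 * 22.64e-3 / 2 = 16.98

16.98 m


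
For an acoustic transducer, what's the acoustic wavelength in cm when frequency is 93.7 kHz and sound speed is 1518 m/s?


lambda = c/f = 1518 / 93700 = 0.0162 m = 1.62 cm

1.62 cm


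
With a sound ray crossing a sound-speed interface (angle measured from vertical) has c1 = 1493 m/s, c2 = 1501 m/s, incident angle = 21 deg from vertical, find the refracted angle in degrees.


21.12 deg


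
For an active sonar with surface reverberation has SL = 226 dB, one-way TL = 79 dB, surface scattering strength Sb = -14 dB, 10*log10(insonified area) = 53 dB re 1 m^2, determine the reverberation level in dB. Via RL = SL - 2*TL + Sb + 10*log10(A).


RL = SL - 2*TL + Sb + 10*log10(A) = 226 - 2*79 + (-14) + 53 = 107

107 dB


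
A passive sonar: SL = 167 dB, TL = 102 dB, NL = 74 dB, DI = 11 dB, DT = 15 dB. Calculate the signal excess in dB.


SE = SL - TL - NL + DI - DT = 167 - 102 - 74 + 11 - 15 = -13

-13 dB


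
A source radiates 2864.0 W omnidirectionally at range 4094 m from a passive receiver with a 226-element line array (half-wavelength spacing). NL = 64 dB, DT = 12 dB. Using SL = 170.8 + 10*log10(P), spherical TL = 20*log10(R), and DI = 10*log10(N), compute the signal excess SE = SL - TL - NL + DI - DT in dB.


Step 1: SL = 170.8 + 10*log10(2864.0) = 205.37 dB
Step 2: TL = 20*log10(4094) = 72.24 dB
Step 3: DI = 10*log10(226) = 23.54 dB
Step 4: SE = SL - TL - NL + DI - DT = 205.37 - 72.24 - 64 + 23.54 - 12 = 80.67

80.67 dB


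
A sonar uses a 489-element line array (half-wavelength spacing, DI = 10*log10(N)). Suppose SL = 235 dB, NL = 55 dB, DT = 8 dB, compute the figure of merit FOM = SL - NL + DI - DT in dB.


Step 1: DI = 10*log10(489) = 26.89 dB
Step 2: FOM = SL - NL + DI - DT = 235 - 55 + 26.89 - 8 = 198.89

198.89 dB


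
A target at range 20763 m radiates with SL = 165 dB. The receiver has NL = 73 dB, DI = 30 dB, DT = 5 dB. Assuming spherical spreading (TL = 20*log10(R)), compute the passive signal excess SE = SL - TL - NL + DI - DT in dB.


Step 1: TL = 20*log10(20763) = 86.35 dB
Step 2: SE = 165 - 86.35 - 73 + 30 - 5 = 30.65

30.65 dB


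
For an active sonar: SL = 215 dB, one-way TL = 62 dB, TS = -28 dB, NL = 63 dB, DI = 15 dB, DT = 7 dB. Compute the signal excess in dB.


SE = SL - 2*TL + TS - NL + DI - DT = 215 - 2*62 + (-28) - 63 + 15 - 7 = 8

8 dB


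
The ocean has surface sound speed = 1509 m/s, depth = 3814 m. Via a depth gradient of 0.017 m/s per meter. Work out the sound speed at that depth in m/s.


c = 1509 + 0.017 * 3814 = 1573.838

1573.838 m/s


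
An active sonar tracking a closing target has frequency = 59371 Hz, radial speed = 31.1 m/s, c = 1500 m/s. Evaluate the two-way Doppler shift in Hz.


2461.92 Hz


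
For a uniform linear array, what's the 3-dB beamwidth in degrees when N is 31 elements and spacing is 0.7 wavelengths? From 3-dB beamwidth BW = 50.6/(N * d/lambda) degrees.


BW = 50.6 / (31 * 0.7) = 50.6 / 21.7 = 2.33

2.33 deg


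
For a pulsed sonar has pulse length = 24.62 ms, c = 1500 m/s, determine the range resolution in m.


dR = c*tau/2 = 1500 * 24.62e-3 / 2 = 18.465

18.465 m


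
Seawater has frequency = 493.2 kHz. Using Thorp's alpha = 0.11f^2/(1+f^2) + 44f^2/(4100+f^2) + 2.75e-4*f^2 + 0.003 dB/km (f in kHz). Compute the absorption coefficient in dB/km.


110.276 dB/km


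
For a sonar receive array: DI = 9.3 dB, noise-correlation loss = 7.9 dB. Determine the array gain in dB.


1.4 dB


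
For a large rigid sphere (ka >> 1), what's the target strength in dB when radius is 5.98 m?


TS = 10*log10(5.98^2 / 4) = 10*log10(8.9401) = 9.51

9.51 dB


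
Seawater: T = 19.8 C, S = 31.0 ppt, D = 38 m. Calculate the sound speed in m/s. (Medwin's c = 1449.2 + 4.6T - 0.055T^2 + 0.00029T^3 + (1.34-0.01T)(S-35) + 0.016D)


c = 1449.2 + 4.6*19.8 - 0.055*19.8^2 + 0.00029*19.8^3 + (1.34 - 0.01*19.8)*(31.0 - 35) + 0.016*38 = 1517.01

1517.01 m/s


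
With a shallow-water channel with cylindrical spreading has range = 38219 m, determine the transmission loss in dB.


45.82 dB


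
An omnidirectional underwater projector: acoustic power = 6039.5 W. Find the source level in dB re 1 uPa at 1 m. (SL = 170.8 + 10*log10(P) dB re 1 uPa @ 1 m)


208.61 dB


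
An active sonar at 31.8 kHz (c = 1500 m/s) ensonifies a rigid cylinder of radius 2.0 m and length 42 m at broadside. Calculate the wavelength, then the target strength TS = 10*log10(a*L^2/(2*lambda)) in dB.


Step 1: lambda = c/f = 1500/31800 = 0.04717 m
Step 2: TS = 10*log10(a*L^2/(2*lambda)) = 10*log10(2.0*42^2/(2*0.04717)) = 45.73

45.73 dB


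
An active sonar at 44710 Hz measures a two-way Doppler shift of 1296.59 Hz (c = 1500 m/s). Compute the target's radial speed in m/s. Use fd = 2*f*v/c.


21.75 m/s


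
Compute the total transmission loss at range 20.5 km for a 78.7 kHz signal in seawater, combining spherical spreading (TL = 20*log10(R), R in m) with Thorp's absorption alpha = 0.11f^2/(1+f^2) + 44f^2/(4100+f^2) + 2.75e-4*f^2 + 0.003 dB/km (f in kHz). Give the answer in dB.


Step 1 (Thorp): alpha = 0.11*6193.69/(1+6193.69) + 44*6193.69/(4100+6193.69) + 2.75e-4*6193.69 + 0.003 = 28.2909 dB/km
Step 2: TL_spread = 20*log10(20500) = 86.24 dB
Step 3: TL_abs = alpha*R = 28.2909 * 20.5 = 579.96 dB
Step 4: TL_total = 86.24 + 579.96 = 666.2

666.2 dB


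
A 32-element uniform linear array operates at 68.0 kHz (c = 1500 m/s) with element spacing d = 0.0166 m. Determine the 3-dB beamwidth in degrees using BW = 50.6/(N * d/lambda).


2.1 deg


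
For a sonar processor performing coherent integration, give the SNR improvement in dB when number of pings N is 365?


Gain = 10*log10(365) = 25.62

25.62 dB


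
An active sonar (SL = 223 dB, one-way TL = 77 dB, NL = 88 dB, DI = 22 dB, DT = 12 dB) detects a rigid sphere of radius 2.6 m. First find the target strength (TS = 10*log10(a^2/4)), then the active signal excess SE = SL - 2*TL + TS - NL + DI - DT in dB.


Step 1: TS = 10*log10(2.6^2/4) = 2.28 dB
Step 2: SE = SL - 2*TL + TS - NL + DI - DT = 223 - 2*77 + (2.28) - 88 + 22 - 12 = -6.72

-6.72 dB


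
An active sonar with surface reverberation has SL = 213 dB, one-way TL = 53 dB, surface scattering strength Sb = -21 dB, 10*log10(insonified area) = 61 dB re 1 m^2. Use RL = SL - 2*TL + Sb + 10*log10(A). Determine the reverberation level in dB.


147 dB


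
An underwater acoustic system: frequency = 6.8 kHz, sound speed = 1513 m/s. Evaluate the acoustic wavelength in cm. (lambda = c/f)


lambda = c/f = 1513 / 6800 = 0.2225 m = 22.25 cm

22.25 cm


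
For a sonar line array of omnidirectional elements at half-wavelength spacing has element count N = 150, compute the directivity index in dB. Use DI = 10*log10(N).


21.76 dB


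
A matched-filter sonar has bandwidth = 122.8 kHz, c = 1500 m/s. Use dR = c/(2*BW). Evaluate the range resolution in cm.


dR = c/(2*BW) = 1500 / (2 * 122.8e3) = 0.0061 m = 0.61 cm

0.61 cm


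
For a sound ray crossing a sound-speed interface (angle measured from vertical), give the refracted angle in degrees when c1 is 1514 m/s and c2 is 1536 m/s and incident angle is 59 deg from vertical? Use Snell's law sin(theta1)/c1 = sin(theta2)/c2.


sin(theta2) = (c2/c1)*sin(theta1) = (1536/1514)*sin(59 deg) = 0.86962
theta2 = arcsin(0.86962) = 60.41

60.41 deg


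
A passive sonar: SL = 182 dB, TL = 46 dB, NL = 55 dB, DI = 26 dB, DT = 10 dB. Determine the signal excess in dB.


97 dB


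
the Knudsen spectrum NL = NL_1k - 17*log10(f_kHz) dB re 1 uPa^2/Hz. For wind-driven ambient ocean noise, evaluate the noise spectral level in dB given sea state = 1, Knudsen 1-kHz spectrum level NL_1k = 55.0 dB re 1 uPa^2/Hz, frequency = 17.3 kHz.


NL = NL_1k - 17*log10(f_kHz) = 55.0 - 17*log10(17.3) = 55.0 - (21.05) = 33.95

33.95 dB


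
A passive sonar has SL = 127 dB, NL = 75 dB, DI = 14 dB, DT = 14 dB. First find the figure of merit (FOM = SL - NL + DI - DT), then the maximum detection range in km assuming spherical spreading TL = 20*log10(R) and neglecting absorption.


Step 1: FOM = SL - NL + DI - DT = 127 - 75 + 14 - 14 = 52 dB
Step 2: at max range FOM = TL = 20*log10(R), so R = 10^(52/20) = 398.11 m = 0.4 km

0.4 km


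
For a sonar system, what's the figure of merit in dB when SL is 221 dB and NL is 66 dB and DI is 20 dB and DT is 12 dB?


FOM = SL - NL + DI - DT = 221 - 66 + 20 - 12 = 163

163 dB


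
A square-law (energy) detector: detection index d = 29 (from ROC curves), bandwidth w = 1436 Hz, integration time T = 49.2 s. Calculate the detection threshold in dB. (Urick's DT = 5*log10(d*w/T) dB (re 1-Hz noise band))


DT = 5*log10(d*w/T) = 5*log10(29 * 1436 / 49.2) = 5*log10(846.42) = 14.64

14.64 dB


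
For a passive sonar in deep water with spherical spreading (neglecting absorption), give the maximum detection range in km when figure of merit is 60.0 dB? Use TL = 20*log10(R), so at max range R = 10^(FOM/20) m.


1.0 km


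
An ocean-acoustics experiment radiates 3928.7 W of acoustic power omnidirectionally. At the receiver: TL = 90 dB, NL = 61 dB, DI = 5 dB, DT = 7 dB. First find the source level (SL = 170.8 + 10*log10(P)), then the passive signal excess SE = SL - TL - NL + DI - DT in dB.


Step 1: SL = 170.8 + 10*log10(3928.7) = 206.74 dB
Step 2: SE = SL - TL - NL + DI - DT = 206.74 - 90 - 61 + 5 - 7 = 53.74

53.74 dB


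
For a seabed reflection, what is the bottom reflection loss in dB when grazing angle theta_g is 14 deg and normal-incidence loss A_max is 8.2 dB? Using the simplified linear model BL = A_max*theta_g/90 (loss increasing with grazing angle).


1.28 dB


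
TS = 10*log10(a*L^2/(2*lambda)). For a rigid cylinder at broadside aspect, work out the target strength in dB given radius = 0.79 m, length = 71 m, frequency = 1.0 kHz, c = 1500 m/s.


lambda = 1500/1000 = 1.5 m
TS = 10*log10(0.79*71^2/(2*1.5)) = 31.23

31.23 dB


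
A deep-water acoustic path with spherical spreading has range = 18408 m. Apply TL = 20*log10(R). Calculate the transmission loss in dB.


TL = 20*log10(18408) = 85.3

85.3 dB


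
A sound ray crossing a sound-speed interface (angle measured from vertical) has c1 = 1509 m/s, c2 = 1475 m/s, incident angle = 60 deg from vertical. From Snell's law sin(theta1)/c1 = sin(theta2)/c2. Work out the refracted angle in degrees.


sin(theta2) = (c2/c1)*sin(theta1) = (1475/1509)*sin(60 deg) = 0.84651
theta2 = arcsin(0.84651) = 57.83

57.83 deg


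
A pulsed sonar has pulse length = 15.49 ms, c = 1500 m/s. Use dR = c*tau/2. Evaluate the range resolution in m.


dR = c*tau/2 = 1500 * 15.49e-3 / 2 = 11.6175

11.6175 m


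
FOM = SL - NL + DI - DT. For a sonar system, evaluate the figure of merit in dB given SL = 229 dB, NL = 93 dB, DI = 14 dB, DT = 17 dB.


FOM = SL - NL + DI - DT = 229 - 93 + 14 - 17 = 133

133 dB


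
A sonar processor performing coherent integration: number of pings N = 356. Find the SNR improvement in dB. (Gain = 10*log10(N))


Gain = 10*log10(356) = 25.51

25.51 dB


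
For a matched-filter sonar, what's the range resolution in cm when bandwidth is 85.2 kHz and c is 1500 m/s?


0.88 cm


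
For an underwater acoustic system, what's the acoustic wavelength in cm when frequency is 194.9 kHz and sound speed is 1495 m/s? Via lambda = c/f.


lambda = c/f = 1495 / 194900 = 0.0077 m = 0.77 cm

0.77 cm


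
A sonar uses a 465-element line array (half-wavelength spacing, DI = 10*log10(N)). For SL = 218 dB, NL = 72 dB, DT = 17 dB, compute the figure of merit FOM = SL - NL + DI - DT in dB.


155.67 dB


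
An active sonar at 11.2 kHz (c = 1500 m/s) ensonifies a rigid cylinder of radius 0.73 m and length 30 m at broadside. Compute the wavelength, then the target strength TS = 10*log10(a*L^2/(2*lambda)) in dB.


Step 1: lambda = c/f = 1500/11200 = 0.13393 m
Step 2: TS = 10*log10(a*L^2/(2*lambda)) = 10*log10(0.73*30^2/(2*0.13393)) = 33.9

33.9 dB


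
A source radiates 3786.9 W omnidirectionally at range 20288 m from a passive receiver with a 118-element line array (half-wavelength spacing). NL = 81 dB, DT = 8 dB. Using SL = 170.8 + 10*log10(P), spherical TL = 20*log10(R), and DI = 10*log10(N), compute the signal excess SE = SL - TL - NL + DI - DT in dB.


52.16 dB


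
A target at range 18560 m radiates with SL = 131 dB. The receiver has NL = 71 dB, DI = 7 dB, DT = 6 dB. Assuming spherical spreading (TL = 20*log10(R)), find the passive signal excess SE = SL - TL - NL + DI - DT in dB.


Step 1: TL = 20*log10(18560) = 85.37 dB
Step 2: SE = 131 - 85.37 - 71 + 7 - 6 = -24.37

-24.37 dB


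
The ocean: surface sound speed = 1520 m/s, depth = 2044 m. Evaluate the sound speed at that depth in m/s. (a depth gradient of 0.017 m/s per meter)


c = 1520 + 0.017 * 2044 = 1554.748

1554.748 m/s


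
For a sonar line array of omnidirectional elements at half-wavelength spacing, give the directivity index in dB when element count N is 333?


DI = 10*log10(333) = 25.22

25.22 dB


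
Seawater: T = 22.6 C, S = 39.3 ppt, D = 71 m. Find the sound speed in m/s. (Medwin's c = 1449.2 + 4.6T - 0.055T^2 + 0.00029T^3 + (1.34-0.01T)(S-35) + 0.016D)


c = 1449.2 + 4.6*22.6 - 0.055*22.6^2 + 0.00029*22.6^3 + (1.34 - 0.01*22.6)*(39.3 - 35) + 0.016*71 = 1534.34

1534.34 m/s


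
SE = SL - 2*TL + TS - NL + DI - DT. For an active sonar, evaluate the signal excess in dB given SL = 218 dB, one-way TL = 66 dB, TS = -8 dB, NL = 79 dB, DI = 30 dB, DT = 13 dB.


SE = SL - 2*TL + TS - NL + DI - DT = 218 - 2*66 + (-8) - 79 + 30 - 13 = 16

16 dB


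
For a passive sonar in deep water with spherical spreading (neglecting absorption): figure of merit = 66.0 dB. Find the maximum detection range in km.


At max range FOM = TL, so 20*log10(R) = 66.0
R = 10^(66.0/20) = 1995.26 m = 2.0 km

2.0 km


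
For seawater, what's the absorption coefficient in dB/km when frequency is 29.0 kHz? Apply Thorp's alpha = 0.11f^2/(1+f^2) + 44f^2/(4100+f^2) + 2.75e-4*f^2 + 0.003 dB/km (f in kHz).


f^2 = 841.0
alpha = 0.11*841.0/(1+841.0) + 44*841.0/(4100+841.0) + 2.75e-4*841.0 + 0.003 = 7.833

7.833 dB/km


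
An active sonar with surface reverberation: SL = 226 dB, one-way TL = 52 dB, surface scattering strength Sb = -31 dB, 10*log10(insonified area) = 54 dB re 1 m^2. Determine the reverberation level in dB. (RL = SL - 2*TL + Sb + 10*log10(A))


RL = SL - 2*TL + Sb + 10*log10(A) = 226 - 2*52 + (-31) + 54 = 145

145 dB


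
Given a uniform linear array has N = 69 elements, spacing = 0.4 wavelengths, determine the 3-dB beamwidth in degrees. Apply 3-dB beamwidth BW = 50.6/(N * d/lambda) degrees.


BW = 50.6 / (69 * 0.4) = 50.6 / 27.6 = 1.83

1.83 deg


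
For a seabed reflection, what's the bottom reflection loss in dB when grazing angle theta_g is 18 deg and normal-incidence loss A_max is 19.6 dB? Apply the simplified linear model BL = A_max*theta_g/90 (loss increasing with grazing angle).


BL = A_max * theta_g / 90 = 19.6 * 18 / 90 = 3.92

3.92 dB


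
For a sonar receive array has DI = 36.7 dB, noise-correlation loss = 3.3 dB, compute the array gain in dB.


AG = DI - L_corr = 36.7 - 3.3 = 33.4

33.4 dB


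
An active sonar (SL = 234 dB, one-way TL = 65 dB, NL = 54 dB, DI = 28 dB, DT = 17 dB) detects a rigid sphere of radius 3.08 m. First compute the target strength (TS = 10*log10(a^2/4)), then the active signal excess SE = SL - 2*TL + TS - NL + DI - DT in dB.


Step 1: TS = 10*log10(3.08^2/4) = 3.75 dB
Step 2: SE = SL - 2*TL + TS - NL + DI - DT = 234 - 2*65 + (3.75) - 54 + 28 - 17 = 64.75

64.75 dB


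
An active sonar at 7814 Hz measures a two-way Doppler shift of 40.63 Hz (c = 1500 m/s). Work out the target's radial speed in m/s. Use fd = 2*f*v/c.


From fd = 2*f*v/c, v = c*fd/(2*f) = 1500 * 40.63 / (2*7814) = 3.9

3.9 m/s


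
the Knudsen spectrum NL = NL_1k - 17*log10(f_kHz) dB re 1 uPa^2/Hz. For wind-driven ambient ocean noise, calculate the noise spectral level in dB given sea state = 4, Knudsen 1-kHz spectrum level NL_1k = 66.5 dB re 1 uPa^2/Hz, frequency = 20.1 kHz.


44.35 dB


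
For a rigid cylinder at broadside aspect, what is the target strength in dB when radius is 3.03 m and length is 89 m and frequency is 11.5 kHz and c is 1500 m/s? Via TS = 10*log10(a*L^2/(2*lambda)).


lambda = 1500/11500 = 0.13043 m
TS = 10*log10(3.03*89^2/(2*0.13043)) = 49.64

49.64 dB


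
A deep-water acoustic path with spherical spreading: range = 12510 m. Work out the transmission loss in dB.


81.95 dB


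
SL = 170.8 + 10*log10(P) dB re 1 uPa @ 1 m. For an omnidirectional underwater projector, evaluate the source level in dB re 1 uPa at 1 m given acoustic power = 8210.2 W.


209.94 dB


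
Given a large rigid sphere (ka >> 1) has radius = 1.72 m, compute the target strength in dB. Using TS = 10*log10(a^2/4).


TS = 10*log10(1.72^2 / 4) = 10*log10(0.7396) = -1.31

-1.31 dB


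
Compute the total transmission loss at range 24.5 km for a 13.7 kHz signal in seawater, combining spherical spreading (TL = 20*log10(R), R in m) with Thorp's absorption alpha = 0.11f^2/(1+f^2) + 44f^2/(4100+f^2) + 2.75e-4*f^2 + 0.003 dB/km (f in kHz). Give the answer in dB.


Step 1 (Thorp): alpha = 0.11*187.69/(1+187.69) + 44*187.69/(4100+187.69) + 2.75e-4*187.69 + 0.003 = 2.0901 dB/km
Step 2: TL_spread = 20*log10(24500) = 87.78 dB
Step 3: TL_abs = alpha*R = 2.0901 * 24.5 = 51.21 dB
Step 4: TL_total = 87.78 + 51.21 = 138.99

138.99 dB


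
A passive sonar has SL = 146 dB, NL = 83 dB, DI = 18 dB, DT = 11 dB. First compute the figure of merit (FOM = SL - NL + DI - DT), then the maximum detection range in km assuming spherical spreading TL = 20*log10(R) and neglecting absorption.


Step 1: FOM = SL - NL + DI - DT = 146 - 83 + 18 - 11 = 70 dB
Step 2: at max range FOM = TL = 20*log10(R), so R = 10^(70/20) = 3162.28 m = 3.16 km

3.16 km


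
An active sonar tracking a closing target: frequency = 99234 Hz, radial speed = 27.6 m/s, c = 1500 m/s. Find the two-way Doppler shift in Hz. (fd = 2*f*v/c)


fd = 2*f*v/c = 2 * 99234 * 27.6 / 1500 = 3651.81

3651.81 Hz


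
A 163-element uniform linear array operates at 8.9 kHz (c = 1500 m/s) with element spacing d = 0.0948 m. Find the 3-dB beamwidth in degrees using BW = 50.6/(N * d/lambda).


Step 1: lambda = 1500/8900 = 0.16854 m
Step 2: d/lambda = 0.0948/0.16854 = 0.5625
Step 3: BW = 50.6/(N * d/lambda) = 50.6/(163 * 0.5625) = 0.55

0.55 deg


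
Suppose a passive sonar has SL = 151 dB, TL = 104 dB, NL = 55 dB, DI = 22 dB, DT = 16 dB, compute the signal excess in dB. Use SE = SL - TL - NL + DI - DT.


SE = SL - TL - NL + DI - DT = 151 - 104 - 55 + 22 - 16 = -2

-2 dB


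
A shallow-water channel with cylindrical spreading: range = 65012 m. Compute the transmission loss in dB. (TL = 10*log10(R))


48.13 dB


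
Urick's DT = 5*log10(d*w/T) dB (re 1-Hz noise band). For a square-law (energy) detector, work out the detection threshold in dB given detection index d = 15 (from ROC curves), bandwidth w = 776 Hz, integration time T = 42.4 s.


DT = 5*log10(d*w/T) = 5*log10(15 * 776 / 42.4) = 5*log10(274.53) = 12.19

12.19 dB


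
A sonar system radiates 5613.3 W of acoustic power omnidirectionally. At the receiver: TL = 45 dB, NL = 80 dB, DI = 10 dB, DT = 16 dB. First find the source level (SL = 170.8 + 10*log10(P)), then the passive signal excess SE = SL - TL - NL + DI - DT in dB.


Step 1: SL = 170.8 + 10*log10(5613.3) = 208.29 dB
Step 2: SE = SL - TL - NL + DI - DT = 208.29 - 45 - 80 + 10 - 16 = 77.29

77.29 dB


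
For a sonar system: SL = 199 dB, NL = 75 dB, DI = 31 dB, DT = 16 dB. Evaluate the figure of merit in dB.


139 dB


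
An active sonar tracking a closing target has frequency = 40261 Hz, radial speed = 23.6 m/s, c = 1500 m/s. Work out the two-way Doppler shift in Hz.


fd = 2*f*v/c = 2 * 40261 * 23.6 / 1500 = 1266.88

1266.88 Hz


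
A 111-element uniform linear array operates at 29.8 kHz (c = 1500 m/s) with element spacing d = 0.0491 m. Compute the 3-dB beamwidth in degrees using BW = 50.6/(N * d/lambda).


Step 1: lambda = 1500/29800 = 0.05034 m
Step 2: d/lambda = 0.0491/0.05034 = 0.9754
Step 3: BW = 50.6/(N * d/lambda) = 50.6/(111 * 0.9754) = 0.47

0.47 deg


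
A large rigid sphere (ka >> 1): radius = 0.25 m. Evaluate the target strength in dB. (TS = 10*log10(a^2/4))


TS = 10*log10(0.25^2 / 4) = 10*log10(0.015625) = -18.06

-18.06 dB


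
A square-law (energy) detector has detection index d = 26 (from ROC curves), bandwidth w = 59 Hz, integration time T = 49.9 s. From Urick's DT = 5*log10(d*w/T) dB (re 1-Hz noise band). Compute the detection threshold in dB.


DT = 5*log10(d*w/T) = 5*log10(26 * 59 / 49.9) = 5*log10(30.74) = 7.44

7.44 dB


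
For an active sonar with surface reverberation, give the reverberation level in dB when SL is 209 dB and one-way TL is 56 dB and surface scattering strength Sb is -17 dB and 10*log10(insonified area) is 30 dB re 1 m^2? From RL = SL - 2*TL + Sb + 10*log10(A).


110 dB


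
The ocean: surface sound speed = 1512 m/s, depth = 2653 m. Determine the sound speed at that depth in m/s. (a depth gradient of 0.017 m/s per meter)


c = 1512 + 0.017 * 2653 = 1557.101

1557.101 m/s


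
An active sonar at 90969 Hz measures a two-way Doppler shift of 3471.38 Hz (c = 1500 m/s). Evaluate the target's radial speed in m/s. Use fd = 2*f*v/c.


From fd = 2*f*v/c, v = c*fd/(2*f) = 1500 * 3471.38 / (2*90969) = 28.62

28.62 m/s


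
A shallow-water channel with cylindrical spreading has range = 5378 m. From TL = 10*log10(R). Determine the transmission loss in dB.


37.31 dB


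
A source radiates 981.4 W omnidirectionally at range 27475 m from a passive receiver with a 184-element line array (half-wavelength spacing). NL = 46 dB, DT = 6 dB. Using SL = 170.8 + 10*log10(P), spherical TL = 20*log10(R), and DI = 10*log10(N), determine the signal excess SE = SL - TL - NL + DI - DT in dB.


Step 1: SL = 170.8 + 10*log10(981.4) = 200.72 dB
Step 2: TL = 20*log10(27475) = 88.78 dB
Step 3: DI = 10*log10(184) = 22.65 dB
Step 4: SE = SL - TL - NL + DI - DT = 200.72 - 88.78 - 46 + 22.65 - 6 = 82.59

82.59 dB


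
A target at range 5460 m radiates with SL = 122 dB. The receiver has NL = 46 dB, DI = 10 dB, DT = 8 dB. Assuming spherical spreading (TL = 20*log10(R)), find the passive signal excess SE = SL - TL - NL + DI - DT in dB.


3.26 dB


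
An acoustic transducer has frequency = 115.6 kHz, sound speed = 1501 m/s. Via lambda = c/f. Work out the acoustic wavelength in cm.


1.3 cm


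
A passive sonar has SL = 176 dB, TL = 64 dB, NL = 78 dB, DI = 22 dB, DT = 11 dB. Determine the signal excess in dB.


SE = SL - TL - NL + DI - DT = 176 - 64 - 78 + 22 - 11 = 45

45 dB


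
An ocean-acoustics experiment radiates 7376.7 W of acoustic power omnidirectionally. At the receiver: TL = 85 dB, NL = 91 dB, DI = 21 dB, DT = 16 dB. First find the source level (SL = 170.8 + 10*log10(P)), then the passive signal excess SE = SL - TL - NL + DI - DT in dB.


Step 1: SL = 170.8 + 10*log10(7376.7) = 209.48 dB
Step 2: SE = SL - TL - NL + DI - DT = 209.48 - 85 - 91 + 21 - 16 = 38.48

38.48 dB


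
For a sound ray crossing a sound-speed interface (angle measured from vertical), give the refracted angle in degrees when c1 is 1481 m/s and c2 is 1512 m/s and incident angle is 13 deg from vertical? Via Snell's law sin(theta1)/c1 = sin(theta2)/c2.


sin(theta2) = (c2/c1)*sin(theta1) = (1512/1481)*sin(13 deg) = 0.22966
theta2 = arcsin(0.22966) = 13.28

13.28 deg


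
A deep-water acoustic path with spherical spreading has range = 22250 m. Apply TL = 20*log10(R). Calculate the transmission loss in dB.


TL = 20*log10(22250) = 86.95

86.95 dB


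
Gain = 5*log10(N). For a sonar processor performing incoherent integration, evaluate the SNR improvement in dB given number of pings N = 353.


Gain = 5*log10(353) = 12.74

12.74 dB


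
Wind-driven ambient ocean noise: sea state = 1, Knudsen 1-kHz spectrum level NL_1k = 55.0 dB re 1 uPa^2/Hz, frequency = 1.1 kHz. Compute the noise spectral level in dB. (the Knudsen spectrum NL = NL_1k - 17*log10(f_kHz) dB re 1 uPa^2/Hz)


NL = NL_1k - 17*log10(f_kHz) = 55.0 - 17*log10(1.1) = 55.0 - (0.7) = 54.3

54.3 dB


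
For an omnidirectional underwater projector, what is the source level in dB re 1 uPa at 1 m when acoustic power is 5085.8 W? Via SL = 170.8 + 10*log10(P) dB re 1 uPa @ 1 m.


207.86 dB


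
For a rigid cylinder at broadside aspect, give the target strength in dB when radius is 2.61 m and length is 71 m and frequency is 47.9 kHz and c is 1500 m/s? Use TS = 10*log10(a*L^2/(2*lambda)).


53.22 dB
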